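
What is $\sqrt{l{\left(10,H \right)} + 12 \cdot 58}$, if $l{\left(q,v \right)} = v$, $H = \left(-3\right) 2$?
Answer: $\sqrt{690} \approx 26.268$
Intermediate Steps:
$H = -6$
$\sqrt{l{\left(10,H \right)} + 12 \cdot 58} = \sqrt{-6 + 12 \cdot 58} = \sqrt{-6 + 696} = \sqrt{690}$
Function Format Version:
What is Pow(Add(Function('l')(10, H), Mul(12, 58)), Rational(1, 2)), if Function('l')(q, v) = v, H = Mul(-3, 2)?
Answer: Pow(690, Rational(1, 2)) ≈ 26.268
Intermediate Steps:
H = -6
Pow(Add(Function('l')(10, H), Mul(12, 58)), Rational(1, 2)) = Pow(Add(-6, Mul(12, 58)), Rational(1, 2)) = Pow(Add(-6, 696), Rational(1, 2)) = Pow(690, Rational(1, 2))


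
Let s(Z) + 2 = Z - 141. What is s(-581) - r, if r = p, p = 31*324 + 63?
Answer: -10831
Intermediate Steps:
p = 10107 (p = 10044 + 63 = 10107)
r = 10107
s(Z) = -143 + Z (s(Z) = -2 + (Z - 141) = -2 + (-141 + Z) = -143 + Z)
s(-581) - r = (-143 - 581) - 1*10107 = -724 - 10107 = -10831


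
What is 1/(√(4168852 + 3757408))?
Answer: √1981565/3963130 ≈ 0.00035519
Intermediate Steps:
1/(√(4168852 + 3757408)) = 1/(√7926260) = 1/(2*√1981565) = √1981565/3963130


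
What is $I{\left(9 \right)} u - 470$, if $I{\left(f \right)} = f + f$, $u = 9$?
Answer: $-308$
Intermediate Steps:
$I{\left(f \right)} = 2 f$
$I{\left(9 \right)} u - 470 = 2 \cdot 9 \cdot 9 - 470 = 18 \cdot 9 - 470 = 162 - 470 = -308$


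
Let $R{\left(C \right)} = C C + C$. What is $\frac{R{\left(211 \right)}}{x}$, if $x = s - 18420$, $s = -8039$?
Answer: $- \frac{44732}{26459} \approx -1.6906$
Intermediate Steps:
$x = -26459$ ($x = -8039 - 18420 = -26459$)
$R{\left(C \right)} = C + C^{2}$ ($R{\left(C \right)} = C^{2} + C = C + C^{2}$)
$\frac{R{\left(211 \right)}}{x} = \frac{211 \left(1 + 211\right)}{-26459} = 211 \cdot 212 \left(- \frac{1}{26459}\right) = 44732 \left(- \frac{1}{26459}\right) = - \frac{44732}{26459}$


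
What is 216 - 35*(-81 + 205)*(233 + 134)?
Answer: -1592564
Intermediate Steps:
216 - 35*(-81 + 205)*(233 + 134) = 216 - 4340*367 = 216 - 35*45508 = 216 - 1592780 = -1592564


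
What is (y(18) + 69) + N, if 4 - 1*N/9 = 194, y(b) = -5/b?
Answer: -29543/18 ≈ -1641.3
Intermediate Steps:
N = -1710 (N = 36 - 9*194 = 36 - 1746 = -1710)
(y(18) + 69) + N = (-5/18 + 69) - 1710 = 1237/18 - 1710 = -29543/18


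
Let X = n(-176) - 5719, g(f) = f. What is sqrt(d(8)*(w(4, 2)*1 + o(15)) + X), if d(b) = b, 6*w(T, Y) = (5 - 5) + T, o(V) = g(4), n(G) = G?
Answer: I*sqrt(52719)/3 ≈ 76.535*I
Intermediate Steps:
o(V) = 4
w(T, Y) = T/6 (w(T, Y) = ((5 - 5) + T)/6 = (0 + T)/6 = T/6)
X = -5895 (X = -176 - 5719 = -5895)
sqrt(d(8)*(w(4, 2)*1 + o(15)) + X) = sqrt(8*(((1/6)*4)*1 + 4) - 5895) = sqrt(8*((2/3)*1 + 4) - 5895) = sqrt(8*(2/3 + 4) - 5895) = sqrt(8*(14/3) - 5895) = sqrt(112/3 - 5895) = sqrt(-17573/3) = I*sqrt(52719)/3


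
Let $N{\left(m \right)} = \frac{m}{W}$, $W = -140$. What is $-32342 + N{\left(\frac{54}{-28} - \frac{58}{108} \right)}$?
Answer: $- \frac{427884427}{13230} \approx -32342.0$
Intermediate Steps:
$N{\left(m \right)} = - \frac{m}{140}$ ($N{\left(m \right)} = \frac{m}{-140} = m \left(- \frac{1}{140}\right) = - \frac{m}{140}$)
$-32342 + N{\left(\frac{54}{-28} - \frac{58}{108} \right)} = -32342 - \frac{\frac{54}{-28} - \frac{58}{108}}{140} = -32342 - \frac{54 \left(- \frac{1}{28}\right) - \frac{29}{54}}{140} = -32342 - \frac{- \frac{27}{14} - \frac{29}{54}}{140} = -32342 - - \frac{233}{13230} = -32342 + \frac{233}{13230} = - \frac{427884427}{13230}$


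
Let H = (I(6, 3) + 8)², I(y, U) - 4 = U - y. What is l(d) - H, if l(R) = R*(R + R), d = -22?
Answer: 887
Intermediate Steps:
I(y, U) = 4 + U - y (I(y, U) = 4 + (U - y) = 4 + U - y)
l(R) = 2*R² (l(R) = R*(2*R) = 2*R²)
H = 81 (H = ((4 + 3 - 1*6) + 8)² = ((4 + 3 - 6) + 8)² = (1 + 8)² = 9² = 81)
l(d) - H = 2*(-22)² - 1*81 = 2*484 - 81 = 968 - 81 = 887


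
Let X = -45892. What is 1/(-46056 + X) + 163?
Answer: 14987523/91948 ≈ 163.00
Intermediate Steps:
1/(-46056 + X) + 163 = 1/(-46056 - 45892) + 163 = 1/(-91948) + 163 = -1/91948 + 163 = 14987523/91948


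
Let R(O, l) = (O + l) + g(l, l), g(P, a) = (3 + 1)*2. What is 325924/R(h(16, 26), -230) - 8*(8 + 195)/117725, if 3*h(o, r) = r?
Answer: -5755462403/3767200 ≈ -1527.8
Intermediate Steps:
h(o, r) = r/3
g(P, a) = 8 (g(P, a) = 4*2 = 8)
R(O, l) = 8 + O + l (R(O, l) = (O + l) + 8 = 8 + O + l)
325924/R(h(16, 26), -230) - 8*(8 + 195)/117725 = 325924/(8 + (⅓)*26 - 230) - 8*(8 + 195)/117725 = 325924/(8 + 26/3 - 230) - 8*203*(1/117725) = 325924/(-640/3) - 1624*1/117725 = 325924*(-3/640) - 1624/117725 = -244443/160 - 1624/117725 = -5755462403/3767200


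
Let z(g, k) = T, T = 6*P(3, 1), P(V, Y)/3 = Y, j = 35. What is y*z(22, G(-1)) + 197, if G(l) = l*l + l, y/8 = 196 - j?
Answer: 23381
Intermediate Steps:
P(V, Y) = 3*Y
y = 1288 (y = 8*(196 - 1*35) = 8*(196 - 35) = 8*161 = 1288)
G(l) = l + l**2 (G(l) = l**2 + l = l + l**2)
T = 18 (T = 6*(3*1) = 6*3 = 18)
z(g, k) = 18
y*z(22, G(-1)) + 197 = 1288*18 + 197 = 23184 + 197 = 23381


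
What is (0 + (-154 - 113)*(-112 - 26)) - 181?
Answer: 36665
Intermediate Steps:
(0 + (-154 - 113)*(-112 - 26)) - 181 = (0 - 267*(-138)) - 181 = (0 + 36846) - 181 = 36846 - 181 = 36665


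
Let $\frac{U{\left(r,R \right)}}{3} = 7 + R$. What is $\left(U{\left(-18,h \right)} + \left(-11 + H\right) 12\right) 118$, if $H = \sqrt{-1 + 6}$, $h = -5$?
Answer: $-14868 + 1416 \sqrt{5} \approx -11702.0$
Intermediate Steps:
$H = \sqrt{5} \approx 2.2361$
$U{\left(r,R \right)} = 21 + 3 R$ ($U{\left(r,R \right)} = 3 \left(7 + R\right) = 21 + 3 R$)
$\left(U{\left(-18,h \right)} + \left(-11 + H\right) 12\right) 118 = \left(\left(21 + 3 \left(-5\right)\right) + \left(-11 + \sqrt{5}\right) 12\right) 118 = \left(\left(21 - 15\right) - \left(132 - 12 \sqrt{5}\right)\right) 118 = \left(6 - \left(132 - 12 \sqrt{5}\right)\right) 118 = \left(-126 + 12 \sqrt{5}\right) 118 = -14868 + 1416 \sqrt{5}$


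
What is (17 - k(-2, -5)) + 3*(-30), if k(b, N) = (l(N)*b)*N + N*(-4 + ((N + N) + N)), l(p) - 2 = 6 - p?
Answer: -298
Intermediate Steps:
l(p) = 8 - p (l(p) = 2 + (6 - p) = 8 - p)
k(b, N) = N*(-4 + 3*N) + N*b*(8 - N) (k(b, N) = ((8 - N)*b)*N + N*(-4 + ((N + N) + N)) = (b*(8 - N))*N + N*(-4 + (2*N + N)) = N*b*(8 - N) + N*(-4 + 3*N) = N*(-4 + 3*N) + N*b*(8 - N))
(17 - k(-2, -5)) + 3*(-30) = (17 - (-1)*(-5)*(4 - 3*(-5) - 2*(-8 - 5))) + 3*(-30) = (17 - (-1)*(-5)*(4 + 15 - 2*(-13))) - 90 = (17 - (-1)*(-5)*(4 + 15 + 26)) - 90 = (17 - (-1)*(-5)*45) - 90 = (17 - 1*225) - 90 = (17 - 225) - 90 = -208 - 90 = -298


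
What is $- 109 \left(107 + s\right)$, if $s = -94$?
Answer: $-1417$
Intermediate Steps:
$- 109 \left(107 + s\right) = - 109 \left(107 - 94\right) = \left(-109\right) 13 = -1417$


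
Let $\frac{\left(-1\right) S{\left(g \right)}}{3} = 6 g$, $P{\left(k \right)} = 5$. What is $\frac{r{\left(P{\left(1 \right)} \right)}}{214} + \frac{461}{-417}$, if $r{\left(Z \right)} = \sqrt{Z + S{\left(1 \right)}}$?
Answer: $- \frac{461}{417} + \frac{i \sqrt{13}}{214} \approx -1.1055 + 0.016848 i$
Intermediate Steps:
$S{\left(g \right)} = - 18 g$ ($S{\left(g \right)} = - 3 \cdot 6 g = - 18 g$)
$r{\left(Z \right)} = \sqrt{-18 + Z}$ ($r{\left(Z \right)} = \sqrt{Z - 18} = \sqrt{-18 + Z}$)
$\frac{r{\left(P{\left(1 \right)} \right)}}{214} + \frac{461}{-417} = \frac{\sqrt{-18 + 5}}{214} + \frac{461}{-417} = \sqrt{-13} \cdot \frac{1}{214} + 461 \left(- \frac{1}{417}\right) = i \sqrt{13} \cdot \frac{1}{214} - \frac{461}{417} = \frac{i \sqrt{13}}{214} - \frac{461}{417} = - \frac{461}{417} + \frac{i \sqrt{13}}{214}$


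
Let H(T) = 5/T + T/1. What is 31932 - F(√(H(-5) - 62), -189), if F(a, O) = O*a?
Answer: 31932 + 378*I*√17 ≈ 31932.0 + 1558.5*I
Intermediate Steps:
H(T) = T + 5/T (H(T) = 5/T + T*1 = 5/T + T = T + 5/T)
31932 - F(√(H(-5) - 62), -189) = 31932 - (-189)*√((-5 + 5/(-5)) - 62) = 31932 - (-189)*√((-5 + 5*(-⅕)) - 62) = 31932 - (-189)*√((-5 - 1) - 62) = 31932 - (-189)*√(-6 - 62) = 31932 - (-189)*√(-68) = 31932 - (-189)*2*I*√17 = 31932 - (-378)*I*√17 = 31932 + 378*I*√17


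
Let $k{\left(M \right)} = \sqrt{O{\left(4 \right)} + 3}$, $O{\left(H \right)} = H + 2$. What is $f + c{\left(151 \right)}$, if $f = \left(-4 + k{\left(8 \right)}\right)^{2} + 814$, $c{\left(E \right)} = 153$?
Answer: $968$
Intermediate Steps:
$O{\left(H \right)} = 2 + H$
$k{\left(M \right)} = 3$ ($k{\left(M \right)} = \sqrt{\left(2 + 4\right) + 3} = \sqrt{6 + 3} = \sqrt{9} = 3$)
$f = 815$ ($f = \left(-4 + 3\right)^{2} + 814 = \left(-1\right)^{2} + 814 = 1 + 814 = 815$)
$f + c{\left(151 \right)} = 815 + 153 = 968$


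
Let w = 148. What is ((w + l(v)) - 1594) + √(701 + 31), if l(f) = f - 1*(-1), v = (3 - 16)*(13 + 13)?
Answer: -1783 + 2*√183 ≈ -1755.9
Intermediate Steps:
v = -338 (v = -13*26 = -338)
l(f) = 1 + f (l(f) = f + 1 = 1 + f)
((w + l(v)) - 1594) + √(701 + 31) = ((148 + (1 - 338)) - 1594) + √(701 + 31) = ((148 - 337) - 1594) + √732 = (-189 - 1594) + 2*√183 = -1783 + 2*√183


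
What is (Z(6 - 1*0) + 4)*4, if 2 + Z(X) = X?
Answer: 32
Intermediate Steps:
Z(X) = -2 + X
(Z(6 - 1*0) + 4)*4 = ((-2 + (6 - 1*0)) + 4)*4 = ((-2 + (6 + 0)) + 4)*4 = ((-2 + 6) + 4)*4 = (4 + 4)*4 = 8*4 = 32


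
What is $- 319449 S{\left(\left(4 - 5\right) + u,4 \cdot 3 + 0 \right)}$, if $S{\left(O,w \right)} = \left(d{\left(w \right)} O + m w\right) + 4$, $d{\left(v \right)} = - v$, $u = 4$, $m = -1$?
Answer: $14055756$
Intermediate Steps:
$S{\left(O,w \right)} = 4 - w - O w$ ($S{\left(O,w \right)} = \left(- w O - w\right) + 4 = \left(- O w - w\right) + 4 = \left(- w - O w\right) + 4 = 4 - w - O w$)
$- 319449 S{\left(\left(4 - 5\right) + u,4 \cdot 3 + 0 \right)} = - 319449 \left(4 - \left(4 \cdot 3 + 0\right) - \left(\left(4 - 5\right) + 4\right) \left(4 \cdot 3 + 0\right)\right) = - 319449 \left(4 - \left(12 + 0\right) - \left(-1 + 4\right) \left(12 + 0\right)\right) = - 319449 \left(4 - 12 - 3 \cdot 12\right) = - 319449 \left(4 - 12 - 36\right) = \left(-319449\right) \left(-44\right) = 14055756$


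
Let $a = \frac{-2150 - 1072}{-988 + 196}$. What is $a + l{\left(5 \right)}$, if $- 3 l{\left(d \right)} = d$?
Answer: $\frac{317}{132} \approx 2.4015$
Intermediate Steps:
$a = \frac{179}{44}$ ($a = - \frac{3222}{-792} = \left(-3222\right) \left(- \frac{1}{792}\right) = \frac{179}{44} \approx 4.0682$)
$l{\left(d \right)} = - \frac{d}{3}$
$a + l{\left(5 \right)} = \frac{179}{44} - \frac{5}{3} = \frac{317}{132}$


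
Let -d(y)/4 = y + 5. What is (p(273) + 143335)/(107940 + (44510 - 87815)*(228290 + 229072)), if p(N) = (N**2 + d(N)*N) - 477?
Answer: 86189/19805953470 ≈ 4.3517e-6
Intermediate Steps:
d(y) = -20 - 4*y (d(y) = -4*(y + 5) = -4*(5 + y) = -20 - 4*y)
p(N) = -477 + N**2 + N*(-20 - 4*N) (p(N) = (N**2 + (-20 - 4*N)*N) - 477 = (N**2 + N*(-20 - 4*N)) - 477 = -477 + N**2 + N*(-20 - 4*N))
(p(273) + 143335)/(107940 + (44510 - 87815)*(228290 + 229072)) = ((-477 + 273**2 - 4*273*(5 + 273)) + 143335)/(107940 + (44510 - 87815)*(228290 + 229072)) = ((-477 + 74529 - 4*273*278) + 143335)/(107940 - 43305*457362) = ((-477 + 74529 - 303576) + 143335)/(107940 - 19806061410) = (-229524 + 143335)/(-19805953470) = -86189*(-1/19805953470) = 86189/19805953470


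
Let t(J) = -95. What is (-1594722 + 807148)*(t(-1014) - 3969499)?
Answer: 3126349024956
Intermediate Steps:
(-1594722 + 807148)*(t(-1014) - 3969499) = (-1594722 + 807148)*(-95 - 3969499) = -787574*(-3969594) = 3126349024956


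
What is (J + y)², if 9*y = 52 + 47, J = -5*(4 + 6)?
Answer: 1521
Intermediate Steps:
J = -50 (J = -5*10 = -50)
y = 11 (y = (52 + 47)/9 = (⅑)*99 = 11)
(J + y)² = (-50 + 11)² = (-39)² = 1521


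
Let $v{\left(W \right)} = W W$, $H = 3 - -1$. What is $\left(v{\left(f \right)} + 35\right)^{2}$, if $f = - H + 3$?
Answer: $1296$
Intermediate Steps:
$H = 4$ ($H = 3 + 1 = 4$)
$f = -1$ ($f = \left(-1\right) 4 + 3 = -4 + 3 = -1$)
$v{\left(W \right)} = W^{2}$
$\left(v{\left(f \right)} + 35\right)^{2} = \left(\left(-1\right)^{2} + 35\right)^{2} = \left(1 + 35\right)^{2} = 36^{2} = 1296$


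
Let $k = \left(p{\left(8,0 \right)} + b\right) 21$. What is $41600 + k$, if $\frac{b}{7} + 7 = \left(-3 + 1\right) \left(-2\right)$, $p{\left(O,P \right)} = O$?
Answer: $41327$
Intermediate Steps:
$b = -21$ ($b = -49 + 7 \left(-3 + 1\right) \left(-2\right) = -49 + 7 \left(\left(-2\right) \left(-2\right)\right) = -49 + 7 \cdot 4 = -49 + 28 = -21$)
$k = -273$ ($k = \left(8 - 21\right) 21 = \left(-13\right) 21 = -273$)
$41600 + k = 41600 - 273 = 41327$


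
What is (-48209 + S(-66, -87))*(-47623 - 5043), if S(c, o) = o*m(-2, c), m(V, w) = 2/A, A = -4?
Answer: 2536684223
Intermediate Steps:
m(V, w) = -½ (m(V, w) = 2/(-4) = 2*(-¼) = -½)
S(c, o) = -o/2 (S(c, o) = o*(-½) = -o/2)
(-48209 + S(-66, -87))*(-47623 - 5043) = (-48209 - ½*(-87))*(-47623 - 5043) = (-48209 + 87/2)*(-52666) = -96331/2*(-52666) = 2536684223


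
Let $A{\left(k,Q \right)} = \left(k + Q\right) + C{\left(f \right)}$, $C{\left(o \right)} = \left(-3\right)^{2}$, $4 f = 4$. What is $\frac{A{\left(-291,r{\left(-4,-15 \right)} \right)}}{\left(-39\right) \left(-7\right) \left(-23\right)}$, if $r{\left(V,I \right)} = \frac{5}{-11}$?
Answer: $\frac{239}{5313} \approx 0.044984$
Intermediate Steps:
$f = 1$ ($f = \frac{1}{4} \cdot 4 = 1$)
$C{\left(o \right)} = 9$
$r{\left(V,I \right)} = - \frac{5}{11}$ ($r{\left(V,I \right)} = 5 \left(- \frac{1}{11}\right) = - \frac{5}{11}$)
$A{\left(k,Q \right)} = 9 + Q + k$ ($A{\left(k,Q \right)} = \left(k + Q\right) + 9 = \left(Q + k\right) + 9 = 9 + Q + k$)
$\frac{A{\left(-291,r{\left(-4,-15 \right)} \right)}}{\left(-39\right) \left(-7\right) \left(-23\right)} = \frac{9 - \frac{5}{11} - 291}{\left(-39\right) \left(-7\right) \left(-23\right)} = - \frac{3107}{11 \cdot 273 \left(-23\right)} = - \frac{3107}{11 \left(-6279\right)} = \left(- \frac{3107}{11}\right) \left(- \frac{1}{6279}\right) = \frac{239}{5313}$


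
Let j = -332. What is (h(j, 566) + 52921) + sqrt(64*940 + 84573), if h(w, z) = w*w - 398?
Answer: 162747 + sqrt(144733) ≈ 1.6313e+5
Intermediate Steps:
h(w, z) = -398 + w**2 (h(w, z) = w**2 - 398 = -398 + w**2)
(h(j, 566) + 52921) + sqrt(64*940 + 84573) = ((-398 + (-332)**2) + 52921) + sqrt(64*940 + 84573) = ((-398 + 110224) + 52921) + sqrt(60160 + 84573) = (109826 + 52921) + sqrt(144733) = 162747 + sqrt(144733)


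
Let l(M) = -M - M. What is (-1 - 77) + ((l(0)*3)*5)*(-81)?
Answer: -78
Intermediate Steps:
l(M) = -2*M
(-1 - 77) + ((l(0)*3)*5)*(-81) = (-1 - 77) + ((-2*0*3)*5)*(-81) = -78 + ((0*3)*5)*(-81) = -78 + (0*5)*(-81) = -78 + 0*(-81) = -78 + 0 = -78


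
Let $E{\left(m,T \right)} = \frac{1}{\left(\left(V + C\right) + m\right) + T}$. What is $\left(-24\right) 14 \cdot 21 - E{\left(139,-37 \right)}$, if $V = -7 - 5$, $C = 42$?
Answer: $- \frac{931393}{132} \approx -7056.0$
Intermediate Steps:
$V = -12$ ($V = -7 - 5 = -12$)
$E{\left(m,T \right)} = \frac{1}{30 + T + m}$ ($E{\left(m,T \right)} = \frac{1}{\left(\left(-12 + 42\right) + m\right) + T} = \frac{1}{\left(30 + m\right) + T} = \frac{1}{30 + T + m}$)
$\left(-24\right) 14 \cdot 21 - E{\left(139,-37 \right)} = \left(-24\right) 14 \cdot 21 - \frac{1}{30 - 37 + 139} = \left(-336\right) 21 - \frac{1}{132} = -7056 - \frac{1}{132} = - \frac{931393}{132}$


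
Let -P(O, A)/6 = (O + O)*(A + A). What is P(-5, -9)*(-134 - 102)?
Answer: 254880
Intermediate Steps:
P(O, A) = -24*A*O (P(O, A) = -6*(O + O)*(A + A) = -6*2*O*2*A = -24*A*O)
P(-5, -9)*(-134 - 102) = (-24*(-9)*(-5))*(-134 - 102) = -1080*(-236) = 254880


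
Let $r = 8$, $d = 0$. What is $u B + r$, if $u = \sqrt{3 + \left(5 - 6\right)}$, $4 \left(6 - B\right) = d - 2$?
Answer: $8 + \frac{13 \sqrt{2}}{2} \approx 17.192$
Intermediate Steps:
$B = \frac{13}{2}$ ($B = 6 - \frac{0 - 2}{4} = 6 - - \frac{1}{2} = 6 + \frac{1}{2} = \frac{13}{2} \approx 6.5$)
$u = \sqrt{2}$ ($u = \sqrt{3 + \left(5 - 6\right)} = \sqrt{3 - 1} = \sqrt{2} \approx 1.4142$)
$u B + r = \sqrt{2} \cdot \frac{13}{2} + 8 = \frac{13 \sqrt{2}}{2} + 8 = 8 + \frac{13 \sqrt{2}}{2}$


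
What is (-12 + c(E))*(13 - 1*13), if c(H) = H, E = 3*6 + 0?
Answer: 0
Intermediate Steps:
E = 18 (E = 18 + 0 = 18)
(-12 + c(E))*(13 - 1*13) = (-12 + 18)*(13 - 1*13) = 6*(13 - 13) = 6*0 = 0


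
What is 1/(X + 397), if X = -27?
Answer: 1/370 ≈ 0.0027027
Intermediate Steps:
1/(X + 397) = 1/(-27 + 397) = 1/370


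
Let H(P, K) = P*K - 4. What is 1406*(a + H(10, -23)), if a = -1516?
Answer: -2460500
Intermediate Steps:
H(P, K) = -4 + K*P (H(P, K) = K*P - 4 = -4 + K*P)
1406*(a + H(10, -23)) = 1406*(-1516 + (-4 - 23*10)) = 1406*(-1516 + (-4 - 230)) = 1406*(-1516 - 234) = 1406*(-1750) = -2460500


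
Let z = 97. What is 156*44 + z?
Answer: 6961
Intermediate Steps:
156*44 + z = 156*44 + 97 = 6864 + 97 = 6961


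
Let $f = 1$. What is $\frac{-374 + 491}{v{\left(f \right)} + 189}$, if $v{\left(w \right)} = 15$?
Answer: $\frac{39}{68} \approx 0.57353$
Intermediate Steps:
$\frac{-374 + 491}{v{\left(f \right)} + 189} = \frac{-374 + 491}{15 + 189} = \frac{117}{204} = 117 \cdot \frac{1}{204} = \frac{39}{68}$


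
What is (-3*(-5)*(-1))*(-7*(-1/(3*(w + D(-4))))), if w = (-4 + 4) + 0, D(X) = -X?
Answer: -35/4 ≈ -8.7500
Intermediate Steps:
w = 0 (w = 0 + 0 = 0)
(-3*(-5)*(-1))*(-7*(-1/(3*(w + D(-4))))) = (-3*(-5)*(-1))*(-7*(-1/(3*(0 - 1*(-4))))) = (15*(-1))*(-7*(-1/(3*(0 + 4)))) = -(-105)/(4*(-3)) = -(-105)/(-12) = -(-105)*(-1)/12 = -15*7/12 = -35/4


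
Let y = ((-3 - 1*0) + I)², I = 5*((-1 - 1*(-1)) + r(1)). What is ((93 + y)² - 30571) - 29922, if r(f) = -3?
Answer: 113396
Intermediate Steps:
I = -15 (I = 5*((-1 - 1*(-1)) - 3) = 5*((-1 + 1) - 3) = 5*(0 - 3) = 5*(-3) = -15)
y = 324 (y = ((-3 - 1*0) - 15)² = ((-3 + 0) - 15)² = (-3 - 15)² = (-18)² = 324)
((93 + y)² - 30571) - 29922 = ((93 + 324)² - 30571) - 29922 = (417² - 30571) - 29922 = (173889 - 30571) - 29922 = 143318 - 29922 = 113396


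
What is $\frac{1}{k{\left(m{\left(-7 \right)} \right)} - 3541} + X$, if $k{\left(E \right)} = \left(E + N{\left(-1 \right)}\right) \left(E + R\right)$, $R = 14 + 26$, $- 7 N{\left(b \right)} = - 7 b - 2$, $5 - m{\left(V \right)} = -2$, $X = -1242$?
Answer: $- \frac{28217005}{22719} \approx -1242.0$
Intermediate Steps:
$m{\left(V \right)} = 7$ ($m{\left(V \right)} = 5 - -2 = 5 + 2 = 7$)
$N{\left(b \right)} = \frac{2}{7} + b$ ($N{\left(b \right)} = - \frac{- 7 b - 2}{7} = - \frac{-2 - 7 b}{7} = \frac{2}{7} + b$)
$R = 40$
$k{\left(E \right)} = \left(40 + E\right) \left(- \frac{5}{7} + E\right)$ ($k{\left(E \right)} = \left(E + \left(\frac{2}{7} - 1\right)\right) \left(E + 40\right) = \left(E - \frac{5}{7}\right) \left(40 + E\right) = \left(- \frac{5}{7} + E\right) \left(40 + E\right) = \left(40 + E\right) \left(- \frac{5}{7} + E\right)$)
$\frac{1}{k{\left(m{\left(-7 \right)} \right)} - 3541} + X = \frac{1}{\left(- \frac{200}{7} + 7^{2} + \frac{275}{7} \cdot 7\right) - 3541} - 1242 = \frac{1}{\left(- \frac{200}{7} + 49 + 275\right) - 3541} - 1242 = \frac{1}{\frac{2068}{7} - 3541} - 1242 = \frac{1}{- \frac{22719}{7}} - 1242 = - \frac{7}{22719} - 1242 = - \frac{28217005}{22719}$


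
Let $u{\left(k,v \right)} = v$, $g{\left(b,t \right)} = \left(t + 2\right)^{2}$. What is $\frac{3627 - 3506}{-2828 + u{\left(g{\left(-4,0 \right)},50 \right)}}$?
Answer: $- \frac{121}{2778} \approx -0.043557$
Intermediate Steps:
$g{\left(b,t \right)} = \left(2 + t\right)^{2}$
$\frac{3627 - 3506}{-2828 + u{\left(g{\left(-4,0 \right)},50 \right)}} = \frac{3627 - 3506}{-2828 + 50} = \frac{121}{-2778} = 121 \left(- \frac{1}{2778}\right) = - \frac{121}{2778}$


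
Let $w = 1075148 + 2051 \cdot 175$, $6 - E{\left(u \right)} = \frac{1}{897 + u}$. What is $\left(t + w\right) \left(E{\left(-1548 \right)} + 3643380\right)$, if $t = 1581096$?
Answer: $\frac{7151511366989503}{651} \approx 1.0985 \cdot 10^{13}$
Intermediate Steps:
$E{\left(u \right)} = 6 - \frac{1}{897 + u}$
$w = 1434073$ ($w = 1075148 + 358925 = 1434073$)
$\left(t + w\right) \left(E{\left(-1548 \right)} + 3643380\right) = \left(1581096 + 1434073\right) \left(\frac{5381 + 6 \left(-1548\right)}{897 - 1548} + 3643380\right) = 3015169 \left(\frac{5381 - 9288}{-651} + 3643380\right) = 3015169 \left(\left(- \frac{1}{651}\right) \left(-3907\right) + 3643380\right) = 3015169 \left(\frac{3907}{651} + 3643380\right) = 3015169 \cdot \frac{2371844287}{651} = \frac{7151511366989503}{651}$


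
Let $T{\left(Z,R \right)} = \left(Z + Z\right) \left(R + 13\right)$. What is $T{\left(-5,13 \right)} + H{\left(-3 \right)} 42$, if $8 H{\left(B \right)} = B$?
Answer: $- \frac{1103}{4} \approx -275.75$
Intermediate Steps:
$T{\left(Z,R \right)} = 2 Z \left(13 + R\right)$
$H{\left(B \right)} = \frac{B}{8}$
$T{\left(-5,13 \right)} + H{\left(-3 \right)} 42 = 2 \left(-5\right) \left(13 + 13\right) + \frac{1}{8} \left(-3\right) 42 = 2 \left(-5\right) 26 - \frac{63}{4} = -260 - \frac{63}{4} = - \frac{1103}{4}$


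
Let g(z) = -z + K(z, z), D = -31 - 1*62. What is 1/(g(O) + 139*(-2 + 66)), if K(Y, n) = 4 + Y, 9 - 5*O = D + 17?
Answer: 1/8900 ≈ 0.00011236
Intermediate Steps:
D = -93 (D = -31 - 62 = -93)
O = 17 (O = 9/5 - (-93 + 17)/5 = 9/5 - ⅕*(-76) = 9/5 + 76/5 = 17)
g(z) = 4 (g(z) = -z + (4 + z) = 4)
1/(g(O) + 139*(-2 + 66)) = 1/(4 + 139*(-2 + 66)) = 1/(4 + 139*64) = 1/(4 + 8896) = 1/8900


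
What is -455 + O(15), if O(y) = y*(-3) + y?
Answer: -485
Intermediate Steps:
O(y) = -2*y (O(y) = -3*y + y = -2*y)
-455 + O(15) = -455 - 2*15 = -455 - 30 = -485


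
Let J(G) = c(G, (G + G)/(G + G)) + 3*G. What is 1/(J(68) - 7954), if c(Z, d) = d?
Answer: -1/7749 ≈ -0.00012905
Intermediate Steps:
J(G) = 1 + 3*G (J(G) = (G + G)/(G + G) + 3*G = (2*G)/((2*G)) + 3*G = (2*G)*(1/(2*G)) + 3*G = 1 + 3*G)
1/(J(68) - 7954) = 1/((1 + 3*68) - 7954) = 1/((1 + 204) - 7954) = 1/(205 - 7954) = 1/(-7749) = -1/7749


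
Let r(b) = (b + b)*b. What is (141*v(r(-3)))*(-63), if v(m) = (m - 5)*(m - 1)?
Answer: -1963143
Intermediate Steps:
r(b) = 2*b**2 (r(b) = (2*b)*b = 2*b**2)
v(m) = (-1 + m)*(-5 + m) (v(m) = (-5 + m)*(-1 + m) = (-1 + m)*(-5 + m))
(141*v(r(-3)))*(-63) = (141*(5 + (2*(-3)**2)**2 - 12*(-3)**2))*(-63) = (141*(5 + (2*9)**2 - 12*9))*(-63) = (141*(5 + 18**2 - 6*18))*(-63) = (141*(5 + 324 - 108))*(-63) = (141*221)*(-63) = 31161*(-63) = -1963143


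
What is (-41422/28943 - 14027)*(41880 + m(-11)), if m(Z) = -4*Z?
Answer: -17022187194892/28943 ≈ -5.8813e+8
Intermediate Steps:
(-41422/28943 - 14027)*(41880 + m(-11)) = (-41422/28943 - 14027)*(41880 - 4*(-11)) = (-41422*1/28943 - 14027)*(41880 + 44) = (-41422/28943 - 14027)*41924 = -406024883/28943*41924 = -17022187194892/28943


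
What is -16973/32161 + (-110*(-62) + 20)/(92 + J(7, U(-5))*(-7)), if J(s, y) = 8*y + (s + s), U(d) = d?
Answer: 107665319/4406057 ≈ 24.436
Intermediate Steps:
J(s, y) = 2*s + 8*y (J(s, y) = 8*y + 2*s = 2*s + 8*y)
-16973/32161 + (-110*(-62) + 20)/(92 + J(7, U(-5))*(-7)) = -16973/32161 + (-110*(-62) + 20)/(92 + (2*7 + 8*(-5))*(-7)) = -16973*1/32161 + (6820 + 20)/(92 + (14 - 40)*(-7)) = -16973/32161 + 6840/(92 - 26*(-7)) = -16973/32161 + 6840/(92 + 182) = -16973/32161 + 6840/274 = -16973/32161 + 6840*(1/274) = -16973/32161 + 3420/137 = 107665319/4406057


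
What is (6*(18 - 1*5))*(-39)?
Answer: -3042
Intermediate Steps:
(6*(18 - 1*5))*(-39) = (6*(18 - 5))*(-39) = (6*13)*(-39) = 78*(-39) = -3042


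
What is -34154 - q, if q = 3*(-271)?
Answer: -33341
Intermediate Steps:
q = -813
-34154 - q = -34154 - 1*(-813) = -34154 + 813 = -33341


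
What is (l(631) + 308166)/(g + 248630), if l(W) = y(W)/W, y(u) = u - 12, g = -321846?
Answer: -194453365/46199296 ≈ -4.2090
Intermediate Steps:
y(u) = -12 + u
l(W) = (-12 + W)/W
(l(631) + 308166)/(g + 248630) = ((-12 + 631)/631 + 308166)/(-321846 + 248630) = ((1/631)*619 + 308166)/(-73216) = (619/631 + 308166)*(-1/73216) = (194453365/631)*(-1/73216) = -194453365/46199296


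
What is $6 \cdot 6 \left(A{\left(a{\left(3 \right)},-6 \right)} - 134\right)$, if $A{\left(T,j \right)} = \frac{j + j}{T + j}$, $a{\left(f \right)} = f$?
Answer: $-4680$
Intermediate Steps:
$A{\left(T,j \right)} = \frac{2 j}{T + j}$
$6 \cdot 6 \left(A{\left(a{\left(3 \right)},-6 \right)} - 134\right) = 6 \cdot 6 \left(2 \left(-6\right) \frac{1}{3 - 6} - 134\right) = 36 \left(2 \left(-6\right) \frac{1}{-3} - 134\right) = 36 \left(2 \left(-6\right) \left(- \frac{1}{3}\right) - 134\right) = 36 \left(4 - 134\right) = 36 \left(-130\right) = -4680$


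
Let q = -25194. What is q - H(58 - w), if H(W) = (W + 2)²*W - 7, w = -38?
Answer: -947171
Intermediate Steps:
H(W) = -7 + W*(2 + W)² (H(W) = (2 + W)²*W - 7 = W*(2 + W)² - 7 = -7 + W*(2 + W)²)
q - H(58 - w) = -25194 - (-7 + (58 - 1*(-38))*(2 + (58 - 1*(-38)))²) = -25194 - (-7 + (58 + 38)*(2 + (58 + 38))²) = -25194 - (-7 + 96*(2 + 96)²) = -25194 - (-7 + 96*98²) = -25194 - (-7 + 96*9604) = -25194 - (-7 + 921984) = -25194 - 1*921977 = -25194 - 921977 = -947171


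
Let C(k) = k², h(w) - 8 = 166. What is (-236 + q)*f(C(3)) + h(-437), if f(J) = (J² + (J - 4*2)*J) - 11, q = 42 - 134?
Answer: -25738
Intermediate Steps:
h(w) = 174 (h(w) = 8 + 166 = 174)
q = -92
f(J) = -11 + J² + J*(-8 + J) (f(J) = (J² + (J - 8)*J) - 11 = (J² + (-8 + J)*J) - 11 = (J² + J*(-8 + J)) - 11 = -11 + J² + J*(-8 + J))
(-236 + q)*f(C(3)) + h(-437) = (-236 - 92)*(-11 - 8*3² + 2*(3²)²) + 174 = -328*(-11 - 8*9 + 2*9²) + 174 = -328*(-11 - 72 + 2*81) + 174 = -328*(-11 - 72 + 162) + 174 = -328*79 + 174 = -25912 + 174 = -25738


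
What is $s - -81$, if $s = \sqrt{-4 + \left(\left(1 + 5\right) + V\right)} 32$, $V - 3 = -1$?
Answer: $145$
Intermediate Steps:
$V = 2$ ($V = 3 - 1 = 2$)
$s = 64$ ($s = \sqrt{-4 + \left(\left(1 + 5\right) + 2\right)} 32 = \sqrt{-4 + \left(6 + 2\right)} 32 = \sqrt{-4 + 8} \cdot 32 = \sqrt{4} \cdot 32 = 2 \cdot 32 = 64$)
$s - -81 = 64 - -81 = 64 + 81 = 145$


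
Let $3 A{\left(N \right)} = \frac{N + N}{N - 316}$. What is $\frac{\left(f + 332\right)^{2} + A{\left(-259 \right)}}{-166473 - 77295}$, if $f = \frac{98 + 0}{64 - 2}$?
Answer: $- \frac{184465582523}{404100307800} \approx -0.45648$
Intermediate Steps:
$f = \frac{49}{31}$ ($f = \frac{98}{62} = 98 \cdot \frac{1}{62} = \frac{49}{31} \approx 1.5806$)
$A{\left(N \right)} = \frac{2 N}{3 \left(-316 + N\right)}$ ($A{\left(N \right)} = \frac{\left(N + N\right) \frac{1}{N - 316}}{3} = \frac{2 N \frac{1}{-316 + N}}{3} = \frac{2 N}{3 \left(-316 + N\right)}$)
$\frac{\left(f + 332\right)^{2} + A{\left(-259 \right)}}{-166473 - 77295} = \frac{\left(\frac{49}{31} + 332\right)^{2} + \frac{2}{3} \left(-259\right) \frac{1}{-316 - 259}}{-166473 - 77295} = \frac{\left(\frac{10341}{31}\right)^{2} + \frac{2}{3} \left(-259\right) \frac{1}{-575}}{-243768} = \left(\frac{106936281}{961} + \frac{2}{3} \left(-259\right) \left(- \frac{1}{575}\right)\right) \left(- \frac{1}{243768}\right) = \left(\frac{106936281}{961} + \frac{518}{1725}\right) \left(- \frac{1}{243768}\right) = \frac{184465582523}{1657725} \left(- \frac{1}{243768}\right) = - \frac{184465582523}{404100307800}$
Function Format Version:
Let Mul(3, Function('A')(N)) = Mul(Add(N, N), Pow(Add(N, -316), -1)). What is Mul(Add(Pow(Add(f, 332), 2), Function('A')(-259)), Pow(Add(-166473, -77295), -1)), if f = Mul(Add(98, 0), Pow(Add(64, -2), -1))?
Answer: Rational(-184465582523, 404100307800) ≈ -0.45648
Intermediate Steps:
f = Rational(49, 31) (f = Mul(98, Pow(62, -1)) = Mul(98, Rational(1, 62)) = Rational(49, 31) ≈ 1.5806)
Function('A')(N) = Mul(Rational(2, 3), N, Pow(Add(-316, N), -1)) (Function('A')(N) = Mul(Rational(1, 3), Mul(Add(N, N), Pow(Add(N, -316), -1))) = Mul(Rational(1, 3), Mul(Mul(2, N), Pow(Add(-316, N), -1))) = Mul(Rational(1, 3), Mul(2, N, Pow(Add(-316, N), -1))) = Mul(Rational(2, 3), N, Pow(Add(-316, N), -1)))
Mul(Add(Pow(Add(f, 332), 2), Function('A')(-259)), Pow(Add(-166473, -77295), -1)) = Mul(Add(Pow(Add(Rational(49, 31), 332), 2), Mul(Rational(2, 3), -259, Pow(Add(-316, -259), -1))), Pow(Add(-166473, -77295), -1)) = Mul(Add(Pow(Rational(10341, 31), 2), Mul(Rational(2, 3), -259, Pow(-575, -1))), Pow(-243768, -1)) = Mul(Add(Rational(106936281, 961), Mul(Rational(2, 3), -259, Rational(-1, 575))), Rational(-1, 243768)) = Mul(Add(Rational(106936281, 961), Rational(518, 1725)), Rational(-1, 243768)) = Mul(Rational(184465582523, 1657725), Rational(-1, 243768)) = Rational(-184465582523, 404100307800)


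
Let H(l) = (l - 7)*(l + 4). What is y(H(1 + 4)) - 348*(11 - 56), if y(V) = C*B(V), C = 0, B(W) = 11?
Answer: 15660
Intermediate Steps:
H(l) = (-7 + l)*(4 + l)
y(V) = 0 (y(V) = 0*11 = 0)
y(H(1 + 4)) - 348*(11 - 56) = 0 - 348*(11 - 56) = 0 - 348*(-45) = 0 - 1*(-15660) = 0 + 15660 = 15660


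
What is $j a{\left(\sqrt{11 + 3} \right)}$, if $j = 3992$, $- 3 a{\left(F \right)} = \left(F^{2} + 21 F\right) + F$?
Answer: $- \frac{55888}{3} - \frac{87824 \sqrt{14}}{3} \approx -1.2817 \cdot 10^{5}$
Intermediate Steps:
$a{\left(F \right)} = - \frac{22 F}{3} - \frac{F^{2}}{3}$ ($a{\left(F \right)} = - \frac{\left(F^{2} + 21 F\right) + F}{3} = - \frac{F^{2} + 22 F}{3} = - \frac{22 F}{3} - \frac{F^{2}}{3}$)
$j a{\left(\sqrt{11 + 3} \right)} = 3992 \left(- \frac{\sqrt{11 + 3} \left(22 + \sqrt{11 + 3}\right)}{3}\right) = 3992 \left(- \frac{\sqrt{14} \left(22 + \sqrt{14}\right)}{3}\right) = - \frac{3992 \sqrt{14} \left(22 + \sqrt{14}\right)}{3}$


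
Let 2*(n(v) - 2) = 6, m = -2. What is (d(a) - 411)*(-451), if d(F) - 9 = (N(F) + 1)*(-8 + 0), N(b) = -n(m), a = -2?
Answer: 166870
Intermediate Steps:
n(v) = 5 (n(v) = 2 + (½)*6 = 2 + 3 = 5)
N(b) = -5 (N(b) = -1*5 = -5)
d(F) = 41 (d(F) = 9 + (-5 + 1)*(-8 + 0) = 9 - 4*(-8) = 9 + 32 = 41)
(d(a) - 411)*(-451) = (41 - 411)*(-451) = -370*(-451) = 166870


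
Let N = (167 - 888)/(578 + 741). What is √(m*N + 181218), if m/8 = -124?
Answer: 79*√50668066/1319 ≈ 426.33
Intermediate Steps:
m = -992 (m = 8*(-124) = -992)
N = -721/1319 ≈ -0.54663
√(m*N + 181218) = √(-992*(-721/1319) + 181218) = √(715232/1319 + 181218) = √(239741774/1319) = 79*√50668066/1319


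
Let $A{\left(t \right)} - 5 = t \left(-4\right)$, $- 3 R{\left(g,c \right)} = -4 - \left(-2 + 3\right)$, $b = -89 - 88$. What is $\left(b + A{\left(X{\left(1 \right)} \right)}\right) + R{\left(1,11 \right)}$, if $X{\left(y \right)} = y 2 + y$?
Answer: $- \frac{547}{3} \approx -182.33$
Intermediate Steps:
$X{\left(y \right)} = 3 y$ ($X{\left(y \right)} = 2 y + y = 3 y$)
$b = -177$ ($b = -89 - 88 = -177$)
$R{\left(g,c \right)} = \frac{5}{3}$ ($R{\left(g,c \right)} = - \frac{-4 - \left(-2 + 3\right)}{3} = - \frac{-4 - 1}{3} = \left(- \frac{1}{3}\right) \left(-5\right) = \frac{5}{3}$)
$A{\left(t \right)} = 5 - 4 t$ ($A{\left(t \right)} = 5 + t \left(-4\right) = 5 - 4 t$)
$\left(b + A{\left(X{\left(1 \right)} \right)}\right) + R{\left(1,11 \right)} = \left(-177 + \left(5 - 4 \cdot 3 \cdot 1\right)\right) + \frac{5}{3} = \left(-177 + \left(5 - 12\right)\right) + \frac{5}{3} = \left(-177 - 7\right) + \frac{5}{3} = -184 + \frac{5}{3} = - \frac{547}{3}$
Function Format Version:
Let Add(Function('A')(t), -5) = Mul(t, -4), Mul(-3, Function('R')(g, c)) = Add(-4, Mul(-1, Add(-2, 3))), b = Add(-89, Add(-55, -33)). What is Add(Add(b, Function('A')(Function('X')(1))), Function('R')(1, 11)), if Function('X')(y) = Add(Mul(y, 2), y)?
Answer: Rational(-547, 3) ≈ -182.33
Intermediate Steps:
Function('X')(y) = Mul(3, y) (Function('X')(y) = Add(Mul(2, y), y) = Mul(3, y))
b = -177 (b = Add(-89, -88) = -177)
Function('R')(g, c) = Rational(5, 3) (Function('R')(g, c) = Mul(Rational(-1, 3), Add(-4, Mul(-1, Add(-2, 3)))) = Mul(Rational(-1, 3), Add(-4, Mul(-1, 1))) = Mul(Rational(-1, 3), Add(-4, -1)) = Mul(Rational(-1, 3), -5) = Rational(5, 3))
Function('A')(t) = Add(5, Mul(-4, t)) (Function('A')(t) = Add(5, Mul(t, -4)) = Add(5, Mul(-4, t)))
Add(Add(b, Function('A')(Function('X')(1))), Function('R')(1, 11)) = Add(Add(-177, Add(5, Mul(-4, Mul(3, 1)))), Rational(5, 3)) = Add(Add(-177, Add(5, Mul(-4, 3))), Rational(5, 3)) = Add(Add(-177, Add(5, -12)), Rational(5, 3)) = Add(Add(-177, -7), Rational(5, 3)) = Add(-184, Rational(5, 3)) = Rational(-547, 3)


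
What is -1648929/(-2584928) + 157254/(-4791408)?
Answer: 156129194465/258030097888 ≈ 0.60508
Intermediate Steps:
-1648929/(-2584928) + 157254/(-4791408) = -1648929*(-1/2584928) + 157254*(-1/4791408) = 1648929/2584928 - 26209/798568 = 156129194465/258030097888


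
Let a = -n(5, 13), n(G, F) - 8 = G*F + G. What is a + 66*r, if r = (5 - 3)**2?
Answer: 186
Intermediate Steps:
n(G, F) = 8 + G + F*G (n(G, F) = 8 + (G*F + G) = 8 + (F*G + G) = 8 + (G + F*G) = 8 + G + F*G)
r = 4 (r = 2**2 = 4)
a = -78 (a = -(8 + 5 + 13*5) = -(8 + 5 + 65) = -1*78 = -78)
a + 66*r = -78 + 66*4 = -78 + 264 = 186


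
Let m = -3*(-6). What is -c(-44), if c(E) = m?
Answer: -18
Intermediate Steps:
m = 18
c(E) = 18
-c(-44) = -1*18 = -18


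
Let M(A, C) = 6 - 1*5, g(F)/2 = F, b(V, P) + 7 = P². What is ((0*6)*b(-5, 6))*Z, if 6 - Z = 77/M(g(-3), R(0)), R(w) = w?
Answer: 0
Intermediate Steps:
b(V, P) = -7 + P²
g(F) = 2*F
M(A, C) = 1 (M(A, C) = 6 - 5 = 1)
Z = -71 (Z = 6 - 77/1 = 6 - 77 = -71)
((0*6)*b(-5, 6))*Z = ((0*6)*(-7 + 6²))*(-71) = (0*(-7 + 36))*(-71) = (0*29)*(-71) = 0*(-71) = 0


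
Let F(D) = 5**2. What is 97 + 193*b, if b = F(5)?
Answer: 4922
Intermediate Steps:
F(D) = 25
b = 25
97 + 193*b = 97 + 193*25 = 97 + 4825 = 4922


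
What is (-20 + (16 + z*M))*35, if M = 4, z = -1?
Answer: -280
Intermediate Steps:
(-20 + (16 + z*M))*35 = (-20 + (16 - 1*4))*35 = (-20 + (16 - 4))*35 = (-20 + 12)*35 = -8*35 = -280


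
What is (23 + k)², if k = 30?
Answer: 2809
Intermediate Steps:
(23 + k)² = (23 + 30)² = 53² = 2809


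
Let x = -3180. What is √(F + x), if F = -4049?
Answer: I*√7229 ≈ 85.024*I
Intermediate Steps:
√(F + x) = √(-4049 - 3180) = √(-7229) = I*√7229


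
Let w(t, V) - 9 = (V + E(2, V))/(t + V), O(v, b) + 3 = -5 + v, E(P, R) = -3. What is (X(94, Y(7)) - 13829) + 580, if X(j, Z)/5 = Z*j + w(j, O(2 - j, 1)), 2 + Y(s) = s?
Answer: -64609/6 ≈ -10768.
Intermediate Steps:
Y(s) = -2 + s
O(v, b) = -8 + v (O(v, b) = -3 + (-5 + v) = -8 + v)
w(t, V) = 9 + (-3 + V)/(V + t) (w(t, V) = 9 + (V - 3)/(t + V) = 9 + (-3 + V)/(V + t))
X(j, Z) = 105/2 + 5*j/6 + 5*Z*j (X(j, Z) = 5*(Z*j + (-3 + 9*j + 10*(-8 + (2 - j)))/((-8 + (2 - j)) + j)) = 5*(Z*j + (-3 + 9*j + 10*(-6 - j))/((-6 - j) + j)) = 5*(Z*j + (-3 + 9*j + (-60 - 10*j))/(-6)) = 5*(Z*j - (-63 - j)/6) = 5*(Z*j + (21/2 + j/6)) = 5*(21/2 + j/6 + Z*j) = 105/2 + 5*j/6 + 5*Z*j)
(X(94, Y(7)) - 13829) + 580 = ((105/2 + (⅚)*94 + 5*(-2 + 7)*94) - 13829) + 580 = ((105/2 + 235/3 + 5*5*94) - 13829) + 580 = ((105/2 + 235/3 + 2350) - 13829) + 580 = (14885/6 - 13829) + 580 = -68089/6 + 580 = -64609/6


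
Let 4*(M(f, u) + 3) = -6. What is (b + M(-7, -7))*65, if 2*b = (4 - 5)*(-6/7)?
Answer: -3705/14 ≈ -264.64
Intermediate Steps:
M(f, u) = -9/2 (M(f, u) = -3 + (1/4)*(-6) = -3 - 3/2 = -9/2)
b = 3/7 (b = ((4 - 5)*(-6/7))/2 = (-(-6)/7)/2 = (-1*(-6/7))/2 = (1/2)*(6/7) = 3/7 ≈ 0.42857)
(b + M(-7, -7))*65 = (3/7 - 9/2)*65 = -57/14*65 = -3705/14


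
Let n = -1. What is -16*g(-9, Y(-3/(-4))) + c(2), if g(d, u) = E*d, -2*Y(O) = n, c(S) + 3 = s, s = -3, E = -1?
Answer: -150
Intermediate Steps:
c(S) = -6 (c(S) = -3 - 3 = -6)
Y(O) = ½ (Y(O) = -½*(-1) = ½)
g(d, u) = -d
-16*g(-9, Y(-3/(-4))) + c(2) = -(-16)*(-9) - 6 = -16*9 - 6 = -144 - 6 = -150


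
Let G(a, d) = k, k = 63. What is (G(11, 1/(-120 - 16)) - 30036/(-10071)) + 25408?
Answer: 85516159/3357 ≈ 25474.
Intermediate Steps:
G(a, d) = 63
(G(11, 1/(-120 - 16)) - 30036/(-10071)) + 25408 = (63 - 30036/(-10071)) + 25408 = (63 - 30036*(-1/10071)) + 25408 = (63 + 10012/3357) + 25408 = 221503/3357 + 25408 = 85516159/3357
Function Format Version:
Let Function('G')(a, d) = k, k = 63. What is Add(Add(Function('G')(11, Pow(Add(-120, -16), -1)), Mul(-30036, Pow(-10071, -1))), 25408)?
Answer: Rational(85516159, 3357) ≈ 25474.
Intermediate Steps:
Function('G')(a, d) = 63
Add(Add(Function('G')(11, Pow(Add(-120, -16), -1)), Mul(-30036, Pow(-10071, -1))), 25408) = Add(Add(63, Mul(-30036, Pow(-10071, -1))), 25408) = Add(Add(63, Mul(-30036, Rational(-1, 10071))), 25408) = Add(Add(63, Rational(10012, 3357)), 25408) = Add(Rational(221503, 3357), 25408) = Rational(85516159, 3357)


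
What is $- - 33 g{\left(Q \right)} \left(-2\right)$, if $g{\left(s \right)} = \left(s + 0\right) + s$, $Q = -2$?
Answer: $264$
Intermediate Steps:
$g{\left(s \right)} = 2 s$ ($g{\left(s \right)} = s + s = 2 s$)
$- - 33 g{\left(Q \right)} \left(-2\right) = - - 33 \cdot 2 \left(-2\right) \left(-2\right) = - \left(-33\right) \left(-4\right) \left(-2\right) = - 132 \left(-2\right) = \left(-1\right) \left(-264\right) = 264$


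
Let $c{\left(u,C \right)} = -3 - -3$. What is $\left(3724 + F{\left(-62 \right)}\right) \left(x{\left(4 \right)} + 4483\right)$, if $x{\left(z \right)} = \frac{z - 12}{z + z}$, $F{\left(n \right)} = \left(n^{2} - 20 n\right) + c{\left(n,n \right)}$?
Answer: $39477456$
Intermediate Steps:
$c{\left(u,C \right)} = 0$ ($c{\left(u,C \right)} = -3 + 3 = 0$)
$F{\left(n \right)} = n^{2} - 20 n$ ($F{\left(n \right)} = \left(n^{2} - 20 n\right) + 0 = n^{2} - 20 n$)
$x{\left(z \right)} = \frac{-12 + z}{2 z}$
$\left(3724 + F{\left(-62 \right)}\right) \left(x{\left(4 \right)} + 4483\right) = \left(3724 - 62 \left(-20 - 62\right)\right) \left(\frac{-12 + 4}{2 \cdot 4} + 4483\right) = \left(3724 - -5084\right) \left(\frac{1}{2} \cdot \frac{1}{4} \left(-8\right) + 4483\right) = \left(3724 + 5084\right) \left(-1 + 4483\right) = 8808 \cdot 4482 = 39477456$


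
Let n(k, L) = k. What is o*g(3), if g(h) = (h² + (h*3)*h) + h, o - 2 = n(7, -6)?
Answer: 351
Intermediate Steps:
o = 9 (o = 2 + 7 = 9)
g(h) = h + 4*h² (g(h) = (h² + (3*h)*h) + h = (h² + 3*h²) + h = 4*h² + h = h + 4*h²)
o*g(3) = 9*(3*(1 + 4*3)) = 9*(3*(1 + 12)) = 9*(3*13) = 9*39 = 351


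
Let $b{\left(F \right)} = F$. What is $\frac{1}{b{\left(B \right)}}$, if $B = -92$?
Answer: $- \frac{1}{92} \approx -0.01087$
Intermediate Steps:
$\frac{1}{b{\left(B \right)}} = \frac{1}{-92} = - \frac{1}{92}$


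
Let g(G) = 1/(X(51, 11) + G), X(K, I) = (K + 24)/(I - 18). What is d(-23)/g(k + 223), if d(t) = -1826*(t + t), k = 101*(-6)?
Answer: -231492976/7 ≈ -3.3070e+7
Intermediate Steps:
k = -606
X(K, I) = (24 + K)/(-18 + I)
d(t) = -3652*t
g(G) = 1/(-75/7 + G) (g(G) = 1/((24 + 51)/(-18 + 11) + G) = 1/(75/(-7) + G) = 1/(-⅐*75 + G) = 1/(-75/7 + G))
d(-23)/g(k + 223) = (-3652*(-23))/((7/(-75 + 7*(-606 + 223)))) = 83996/((7/(-75 + 7*(-383)))) = 83996/((7/(-75 - 2681))) = 83996/((7/(-2756))) = 83996/((7*(-1/2756))) = 83996/(-7/2756) = 83996*(-2756/7) = -231492976/7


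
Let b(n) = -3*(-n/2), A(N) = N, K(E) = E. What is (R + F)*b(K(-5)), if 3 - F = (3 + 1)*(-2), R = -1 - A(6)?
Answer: -30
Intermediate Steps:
b(n) = 3*n/2 (b(n) = -(-3)*n/2 = 3*n/2)
R = -7 (R = -1 - 1*6 = -1 - 6 = -7)
F = 11 (F = 3 - (3 + 1)*(-2) = 3 - 4*(-2) = 3 - 1*(-8) = 3 + 8 = 11)
(R + F)*b(K(-5)) = (-7 + 11)*((3/2)*(-5)) = 4*(-15/2) = -30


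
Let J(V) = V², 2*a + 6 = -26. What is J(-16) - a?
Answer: 272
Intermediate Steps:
a = -16 (a = -3 + (½)*(-26) = -3 - 13 = -16)
J(-16) - a = (-16)² - 1*(-16) = 256 + 16 = 272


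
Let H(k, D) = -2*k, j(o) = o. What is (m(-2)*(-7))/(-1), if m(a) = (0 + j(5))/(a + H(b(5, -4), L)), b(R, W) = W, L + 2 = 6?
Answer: 35/6 ≈ 5.8333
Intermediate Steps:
L = 4 (L = -2 + 6 = 4)
m(a) = 5/(8 + a) (m(a) = (0 + 5)/(a - 2*(-4)) = 5/(a + 8) = 5/(8 + a))
(m(-2)*(-7))/(-1) = ((5/(8 - 2))*(-7))/(-1) = ((5/6)*(-7))*(-1) = ((5*(⅙))*(-7))*(-1) = ((⅚)*(-7))*(-1) = -35/6*(-1) = 35/6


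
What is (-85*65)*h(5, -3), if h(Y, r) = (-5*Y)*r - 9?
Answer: -364650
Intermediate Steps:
h(Y, r) = -9 - 5*Y*r (h(Y, r) = -5*Y*r - 9 = -9 - 5*Y*r)
(-85*65)*h(5, -3) = (-85*65)*(-9 - 5*5*(-3)) = -5525*(-9 + 75) = -5525*66 = -364650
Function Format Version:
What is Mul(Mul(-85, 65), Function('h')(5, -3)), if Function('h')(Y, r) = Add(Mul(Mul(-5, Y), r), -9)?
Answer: -364650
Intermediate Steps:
Function('h')(Y, r) = Add(-9, Mul(-5, Y, r)) (Function('h')(Y, r) = Add(Mul(-5, Y, r), -9) = Add(-9, Mul(-5, Y, r)))
Mul(Mul(-85, 65), Function('h')(5, -3)) = Mul(Mul(-85, 65), Add(-9, Mul(-5, 5, -3))) = Mul(-5525, Add(-9, 75)) = Mul(-5525, 66) = -364650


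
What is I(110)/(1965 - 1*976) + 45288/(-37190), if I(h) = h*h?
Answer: 202604584/18390455 ≈ 11.017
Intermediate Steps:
I(h) = h²
I(110)/(1965 - 1*976) + 45288/(-37190) = 110²/(1965 - 1*976) + 45288/(-37190) = 12100/(1965 - 976) + 45288*(-1/37190) = 12100/989 - 22644/18595 = 202604584/18390455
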